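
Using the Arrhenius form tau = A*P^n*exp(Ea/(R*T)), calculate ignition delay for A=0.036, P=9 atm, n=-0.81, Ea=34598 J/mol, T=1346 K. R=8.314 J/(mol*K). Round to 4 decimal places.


tau = A * P^n * exp(Ea/(R*T))
P^n = 9^(-0.81) = 0.16867999
Ea/(R*T) = 34598/(8.314*1346) = 3.091690
exp(Ea/(R*T)) = 22.014246
tau = 0.036 * 0.16867999 * 22.014246 = 0.1337 ms


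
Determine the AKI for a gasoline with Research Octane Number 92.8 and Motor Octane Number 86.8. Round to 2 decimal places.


AKI = (RON + MON) / 2
AKI = (92.8 + 86.8) / 2
AKI = 179.6 / 2 = 89.80


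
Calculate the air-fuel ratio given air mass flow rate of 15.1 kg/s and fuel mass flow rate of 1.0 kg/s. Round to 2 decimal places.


AFR = m_air / m_fuel
AFR = 15.1 / 1.0 = 15.10


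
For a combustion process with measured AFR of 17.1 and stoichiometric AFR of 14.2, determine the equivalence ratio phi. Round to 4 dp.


phi = AFR_stoich / AFR_actual
phi = 14.2 / 17.1 = 0.8304


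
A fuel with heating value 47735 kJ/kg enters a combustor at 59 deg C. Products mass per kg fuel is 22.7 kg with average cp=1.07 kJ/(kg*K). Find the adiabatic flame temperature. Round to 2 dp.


T_ad = T_in + Hc / (m_p * cp)
Denominator = 22.7 * 1.07 = 24.2890
Temperature rise = 47735 / 24.2890 = 1965.29 K
T_ad = 59 + 1965.29 = 2024.29 deg C


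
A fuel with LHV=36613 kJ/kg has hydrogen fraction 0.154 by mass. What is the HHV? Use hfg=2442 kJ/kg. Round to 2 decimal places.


HHV = LHV + hfg * 9 * H
Water addition = 2442 * 9 * 0.154 = 3384.612 kJ/kg
HHV = 36613 + 3384.612 = 39997.61 kJ/kg


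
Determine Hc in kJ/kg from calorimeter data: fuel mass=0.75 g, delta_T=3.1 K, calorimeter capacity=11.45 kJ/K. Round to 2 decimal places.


Hc = C_cal * delta_T / m_fuel
Q_released = 11.45 * 3.1 = 35.4950 kJ
m_fuel = 0.75 g = 0.75/1000 kg = 0.000750 kg
Hc = 35.4950 / 0.000750 = 47326.67 kJ/kg


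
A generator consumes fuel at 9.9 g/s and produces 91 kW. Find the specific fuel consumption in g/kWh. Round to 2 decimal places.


SFC = (mf / BP) * 3600
Rate = 9.9 / 91 = 0.108791 g/(s*kW)
SFC = 0.108791 * 3600 = 391.65 g/kWh


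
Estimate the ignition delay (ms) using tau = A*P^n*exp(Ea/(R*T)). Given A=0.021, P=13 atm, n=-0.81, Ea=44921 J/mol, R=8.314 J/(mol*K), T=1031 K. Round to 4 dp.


tau = A * P^n * exp(Ea/(R*T))
P^n = 13^(-0.81) = 0.12522928
Ea/(R*T) = 44921/(8.314*1031) = 5.240597
exp(Ea/(R*T)) = 188.782695
tau = 0.021 * 0.12522928 * 188.782695 = 0.4965 ms


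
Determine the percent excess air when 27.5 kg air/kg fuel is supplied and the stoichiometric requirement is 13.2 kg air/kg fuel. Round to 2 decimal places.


Excess air = actual - stoichiometric = 27.5 - 13.2 = 14.30 kg/kg fuel
Excess air % = (excess / stoich) * 100 = (14.30 / 13.2) * 100 = 108.33%


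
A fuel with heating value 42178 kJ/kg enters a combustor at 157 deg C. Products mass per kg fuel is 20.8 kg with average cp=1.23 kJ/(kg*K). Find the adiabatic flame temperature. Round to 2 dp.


T_ad = T_in + Hc / (m_p * cp)
Denominator = 20.8 * 1.23 = 25.5840
Temperature rise = 42178 / 25.5840 = 1648.61 K
T_ad = 157 + 1648.61 = 1805.61 deg C


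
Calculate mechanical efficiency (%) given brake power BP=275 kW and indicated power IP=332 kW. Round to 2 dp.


eta_mech = (BP / IP) * 100
Ratio = 275 / 332 = 0.8283
eta_mech = 0.8283 * 100 = 82.83%


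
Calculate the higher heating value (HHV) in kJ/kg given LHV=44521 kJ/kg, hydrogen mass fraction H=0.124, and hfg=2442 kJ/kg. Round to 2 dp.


HHV = LHV + hfg * 9 * H
Water addition = 2442 * 9 * 0.124 = 2725.272 kJ/kg
HHV = 44521 + 2725.272 = 47246.27 kJ/kg


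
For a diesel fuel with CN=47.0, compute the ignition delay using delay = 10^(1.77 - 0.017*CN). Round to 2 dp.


delay = 10^(1.77 - 0.017*CN)
Exponent = 1.77 - 0.017*47.0 = 0.9710
delay = 10^0.9710 = 9.35 ms


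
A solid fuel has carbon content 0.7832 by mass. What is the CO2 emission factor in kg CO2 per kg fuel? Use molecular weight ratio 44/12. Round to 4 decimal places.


EF = C_frac * (M_CO2 / M_C)
EF = 0.7832 * (44/12)
EF = 0.7832 * 3.666667 = 2.8717 kg_CO2/kg_fuel


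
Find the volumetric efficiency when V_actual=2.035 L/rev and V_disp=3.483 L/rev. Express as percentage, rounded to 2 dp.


eta_v = (V_actual / V_disp) * 100
Ratio = 2.035 / 3.483 = 0.5843
eta_v = 0.5843 * 100 = 58.43%


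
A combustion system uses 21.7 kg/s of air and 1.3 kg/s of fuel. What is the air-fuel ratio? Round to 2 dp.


AFR = m_air / m_fuel
AFR = 21.7 / 1.3 = 16.69


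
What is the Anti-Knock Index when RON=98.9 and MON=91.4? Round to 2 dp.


AKI = (RON + MON) / 2
AKI = (98.9 + 91.4) / 2
AKI = 190.3 / 2 = 95.15


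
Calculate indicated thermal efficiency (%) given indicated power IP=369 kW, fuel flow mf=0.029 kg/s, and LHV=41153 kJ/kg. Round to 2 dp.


eta_ith = (IP / (mf * LHV)) * 100
Denominator = 0.029 * 41153 = 1193.4370 kW
eta_ith = (369 / 1193.4370) * 100 = 30.92%


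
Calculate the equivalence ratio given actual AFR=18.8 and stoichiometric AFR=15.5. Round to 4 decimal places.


phi = AFR_stoich / AFR_actual
phi = 15.5 / 18.8 = 0.8245


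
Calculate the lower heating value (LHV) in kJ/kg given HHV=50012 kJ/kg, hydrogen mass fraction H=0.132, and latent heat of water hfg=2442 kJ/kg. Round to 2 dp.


LHV = HHV - hfg * 9 * H
Water correction = 2442 * 9 * 0.132 = 2901.096 kJ/kg
LHV = 50012 - 2901.096 = 47110.90 kJ/kg


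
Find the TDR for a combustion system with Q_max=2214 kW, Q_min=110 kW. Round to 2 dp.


TDR = Q_max / Q_min
TDR = 2214 / 110 = 20.13


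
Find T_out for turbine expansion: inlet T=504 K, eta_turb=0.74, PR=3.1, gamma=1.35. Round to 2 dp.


T_out = T_in * (1 - eta * (1 - PR^(-(gamma-1)/gamma)))
Exponent = -(1.35-1)/1.35 = -0.25925926
PR^exp = 3.1^(-0.25925926) = 0.74577862
Factor = 1 - 0.74*(1 - 0.74577862) = 0.81187618
T_out = 504 * 0.81187618 = 409.19 K


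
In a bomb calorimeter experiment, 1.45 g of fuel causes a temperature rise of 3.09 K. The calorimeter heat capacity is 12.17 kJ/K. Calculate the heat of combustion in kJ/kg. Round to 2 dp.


Hc = C_cal * delta_T / m_fuel
Q_released = 12.17 * 3.09 = 37.6053 kJ
m_fuel = 1.45 g = 1.45/1000 kg = 0.001450 kg
Hc = 37.6053 / 0.001450 = 25934.69 kJ/kg


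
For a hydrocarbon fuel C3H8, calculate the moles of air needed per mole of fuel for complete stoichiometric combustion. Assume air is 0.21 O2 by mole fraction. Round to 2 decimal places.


Balanced combustion: C3H8 + 5 O2 -> 3 CO2 + 4 H2O
O2 needed = C + H/4 = 3 + 8/4 = 5.00 moles
Air moles = O2 / 0.21 = 5.00 / 0.21 = 23.81 moles air


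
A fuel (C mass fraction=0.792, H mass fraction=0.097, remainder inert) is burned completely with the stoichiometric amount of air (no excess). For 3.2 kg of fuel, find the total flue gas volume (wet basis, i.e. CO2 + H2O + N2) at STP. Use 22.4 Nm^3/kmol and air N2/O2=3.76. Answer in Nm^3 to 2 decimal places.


Per kg fuel: CO2 = (C/12 kmol)*22.4 = (0.792/12)*22.4 = 1.47840 Nm^3
Per kg fuel: H2O = (H/2 kmol)*22.4 = (0.097/2)*22.4 = 1.08640 Nm^3
O2 needed per kg fuel = C/12 + H/4 = 0.792/12 + 0.097/4 = 0.09025000 kmol
Per kg fuel: N2 = O2*3.76*22.4 = 0.09025000*3.76*22.4 = 7.60122 Nm^3
Total per kg = 1.47840 + 1.08640 + 7.60122 = 10.16602 Nm^3
Total = 10.16602 * 3.2 = 32.53 Nm^3


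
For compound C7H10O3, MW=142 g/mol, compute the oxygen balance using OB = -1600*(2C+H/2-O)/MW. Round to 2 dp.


OB = -1600 * (2C + H/2 - O) / MW
Inner = 2*7 + 10/2 - 3 = 16.00
OB = -1600 * 16.00 / 142 = -180.28%


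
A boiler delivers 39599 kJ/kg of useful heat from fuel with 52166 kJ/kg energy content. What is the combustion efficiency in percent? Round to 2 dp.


Efficiency = (Q_useful / Q_fuel) * 100
Efficiency = (39599 / 52166) * 100
Efficiency = 0.7591 * 100 = 75.91%


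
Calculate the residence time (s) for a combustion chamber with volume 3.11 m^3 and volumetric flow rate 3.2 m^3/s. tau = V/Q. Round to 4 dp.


tau = V / Q_flow
tau = 3.11 / 3.2 = 0.9719 s


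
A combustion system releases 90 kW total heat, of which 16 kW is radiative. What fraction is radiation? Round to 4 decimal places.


f_rad = Q_rad / Q_total
f_rad = 16 / 90 = 0.1778


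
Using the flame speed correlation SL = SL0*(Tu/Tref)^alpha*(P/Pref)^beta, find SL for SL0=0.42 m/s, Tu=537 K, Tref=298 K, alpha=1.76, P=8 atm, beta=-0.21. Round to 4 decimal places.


SL = SL0 * (Tu/Tref)^alpha * (P/Pref)^beta
T ratio = 537/298 = 1.80201342
(T ratio)^alpha = 1.80201342^1.76 = 2.819253
(P/Pref)^beta = 8^(-0.21) = 0.646176
SL = 0.42 * 2.819253 * 0.646176 = 0.7651 m/s


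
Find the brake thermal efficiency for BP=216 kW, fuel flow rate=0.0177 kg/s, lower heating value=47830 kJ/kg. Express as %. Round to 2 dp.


eta_BTE = (BP / (mf * LHV)) * 100
Denominator = 0.0177 * 47830 = 846.5910 kW
eta_BTE = (216 / 846.5910) * 100 = 25.51%


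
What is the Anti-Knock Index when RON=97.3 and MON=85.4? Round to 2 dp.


AKI = (RON + MON) / 2
AKI = (97.3 + 85.4) / 2
AKI = 182.7 / 2 = 91.35


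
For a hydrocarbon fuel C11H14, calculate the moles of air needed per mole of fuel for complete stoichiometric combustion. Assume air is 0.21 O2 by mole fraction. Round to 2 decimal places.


Balanced combustion: C11H14 + 14.5 O2 -> 11 CO2 + 7 H2O
O2 needed = C + H/4 = 11 + 14/4 = 14.50 moles
Air moles = O2 / 0.21 = 14.50 / 0.21 = 69.05 moles air


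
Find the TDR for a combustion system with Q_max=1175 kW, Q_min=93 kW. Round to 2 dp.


TDR = Q_max / Q_min
TDR = 1175 / 93 = 12.63


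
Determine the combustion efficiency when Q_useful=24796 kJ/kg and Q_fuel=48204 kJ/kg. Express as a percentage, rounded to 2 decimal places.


Efficiency = (Q_useful / Q_fuel) * 100
Efficiency = (24796 / 48204) * 100
Efficiency = 0.5144 * 100 = 51.44%


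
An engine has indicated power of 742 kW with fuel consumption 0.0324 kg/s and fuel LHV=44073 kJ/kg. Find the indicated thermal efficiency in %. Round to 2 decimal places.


eta_ith = (IP / (mf * LHV)) * 100
Denominator = 0.0324 * 44073 = 1427.9652 kW
eta_ith = (742 / 1427.9652) * 100 = 51.96%


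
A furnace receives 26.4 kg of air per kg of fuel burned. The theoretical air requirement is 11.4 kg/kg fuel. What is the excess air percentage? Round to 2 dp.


Excess air = actual - stoichiometric = 26.4 - 11.4 = 15.00 kg/kg fuel
Excess air % = (excess / stoich) * 100 = (15.00 / 11.4) * 100 = 131.58%


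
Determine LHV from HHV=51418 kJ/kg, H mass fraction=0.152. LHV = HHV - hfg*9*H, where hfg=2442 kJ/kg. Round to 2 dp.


LHV = HHV - hfg * 9 * H
Water correction = 2442 * 9 * 0.152 = 3340.656 kJ/kg
LHV = 51418 - 3340.656 = 48077.34 kJ/kg


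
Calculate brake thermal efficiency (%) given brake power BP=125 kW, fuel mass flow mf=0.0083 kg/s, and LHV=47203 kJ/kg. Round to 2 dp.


eta_BTE = (BP / (mf * LHV)) * 100
Denominator = 0.0083 * 47203 = 391.7849 kW
eta_BTE = (125 / 391.7849) * 100 = 31.91%


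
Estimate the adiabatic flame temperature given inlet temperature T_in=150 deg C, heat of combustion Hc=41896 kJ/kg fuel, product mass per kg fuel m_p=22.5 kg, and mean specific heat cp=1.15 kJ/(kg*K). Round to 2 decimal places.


T_ad = T_in + Hc / (m_p * cp)
Denominator = 22.5 * 1.15 = 25.8750
Temperature rise = 41896 / 25.8750 = 1619.17 K
T_ad = 150 + 1619.17 = 1769.17 deg C


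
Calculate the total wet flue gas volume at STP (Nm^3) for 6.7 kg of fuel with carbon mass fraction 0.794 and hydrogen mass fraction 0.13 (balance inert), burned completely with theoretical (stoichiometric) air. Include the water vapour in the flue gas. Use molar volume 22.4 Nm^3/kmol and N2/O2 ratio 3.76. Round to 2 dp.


Per kg fuel: CO2 = (C/12 kmol)*22.4 = (0.794/12)*22.4 = 1.48213 Nm^3
Per kg fuel: H2O = (H/2 kmol)*22.4 = (0.13/2)*22.4 = 1.45600 Nm^3
O2 needed per kg fuel = C/12 + H/4 = 0.794/12 + 0.13/4 = 0.09866667 kmol
Per kg fuel: N2 = O2*3.76*22.4 = 0.09866667*3.76*22.4 = 8.31010 Nm^3
Total per kg = 1.48213 + 1.45600 + 8.31010 = 11.24823 Nm^3
Total = 11.24823 * 6.7 = 75.36 Nm^3


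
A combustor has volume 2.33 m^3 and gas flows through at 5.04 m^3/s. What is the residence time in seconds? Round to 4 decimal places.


tau = V / Q_flow
tau = 2.33 / 5.04 = 0.4623 s


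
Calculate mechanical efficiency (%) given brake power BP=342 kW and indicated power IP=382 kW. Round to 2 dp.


eta_mech = (BP / IP) * 100
Ratio = 342 / 382 = 0.8953
eta_mech = 0.8953 * 100 = 89.53%


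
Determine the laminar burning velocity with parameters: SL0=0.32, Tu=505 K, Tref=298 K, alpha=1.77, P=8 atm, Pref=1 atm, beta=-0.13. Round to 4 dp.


SL = SL0 * (Tu/Tref)^alpha * (P/Pref)^beta
T ratio = 505/298 = 1.69463087
(T ratio)^alpha = 1.69463087^1.77 = 2.543683
(P/Pref)^beta = 8^(-0.13) = 0.763130
SL = 0.32 * 2.543683 * 0.763130 = 0.6212 m/s


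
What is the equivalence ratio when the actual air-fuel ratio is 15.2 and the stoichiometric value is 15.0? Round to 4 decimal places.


phi = AFR_stoich / AFR_actual
phi = 15.0 / 15.2 = 0.9868


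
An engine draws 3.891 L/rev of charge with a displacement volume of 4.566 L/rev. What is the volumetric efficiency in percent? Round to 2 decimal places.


eta_v = (V_actual / V_disp) * 100
Ratio = 3.891 / 4.566 = 0.8522
eta_v = 0.8522 * 100 = 85.22%


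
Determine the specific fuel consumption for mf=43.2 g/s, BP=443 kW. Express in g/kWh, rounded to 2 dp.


SFC = (mf / BP) * 3600
Rate = 43.2 / 443 = 0.097517 g/(s*kW)
SFC = 0.097517 * 3600 = 351.06 g/kWh


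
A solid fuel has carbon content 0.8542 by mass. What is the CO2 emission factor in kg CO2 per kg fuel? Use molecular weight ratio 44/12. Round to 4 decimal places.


EF = C_frac * (M_CO2 / M_C)
EF = 0.8542 * (44/12)
EF = 0.8542 * 3.666667 = 3.1321 kg_CO2/kg_fuel


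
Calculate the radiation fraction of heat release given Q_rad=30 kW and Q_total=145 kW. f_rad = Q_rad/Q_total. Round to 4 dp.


f_rad = Q_rad / Q_total
f_rad = 30 / 145 = 0.2069


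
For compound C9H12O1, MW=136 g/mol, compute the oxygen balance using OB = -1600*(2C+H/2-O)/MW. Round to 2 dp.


OB = -1600 * (2C + H/2 - O) / MW
Inner = 2*9 + 12/2 - 1 = 23.00
OB = -1600 * 23.00 / 136 = -270.59%


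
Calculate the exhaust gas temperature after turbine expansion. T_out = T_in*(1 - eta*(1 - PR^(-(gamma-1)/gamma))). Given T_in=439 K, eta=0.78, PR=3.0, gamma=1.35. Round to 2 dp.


T_out = T_in * (1 - eta * (1 - PR^(-(gamma-1)/gamma)))
Exponent = -(1.35-1)/1.35 = -0.25925926
PR^exp = 3.0^(-0.25925926) = 0.75214556
Factor = 1 - 0.78*(1 - 0.75214556) = 0.80667354
T_out = 439 * 0.80667354 = 354.13 K


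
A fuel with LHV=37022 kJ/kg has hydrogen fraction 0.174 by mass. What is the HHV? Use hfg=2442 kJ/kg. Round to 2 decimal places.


HHV = LHV + hfg * 9 * H
Water addition = 2442 * 9 * 0.174 = 3824.172 kJ/kg
HHV = 37022 + 3824.172 = 40846.17 kJ/kg


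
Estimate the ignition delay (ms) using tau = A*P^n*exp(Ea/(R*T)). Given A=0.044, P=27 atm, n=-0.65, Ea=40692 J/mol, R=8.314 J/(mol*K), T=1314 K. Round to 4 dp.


tau = A * P^n * exp(Ea/(R*T))
P^n = 27^(-0.65) = 0.11738526
Ea/(R*T) = 40692/(8.314*1314) = 3.724806
exp(Ea/(R*T)) = 41.463185
tau = 0.044 * 0.11738526 * 41.463185 = 0.2142 ms


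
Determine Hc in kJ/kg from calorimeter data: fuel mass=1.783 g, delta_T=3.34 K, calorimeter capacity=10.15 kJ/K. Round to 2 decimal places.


Hc = C_cal * delta_T / m_fuel
Q_released = 10.15 * 3.34 = 33.9010 kJ
m_fuel = 1.783 g = 1.783/1000 kg = 0.001783 kg
Hc = 33.9010 / 0.001783 = 19013.46 kJ/kg


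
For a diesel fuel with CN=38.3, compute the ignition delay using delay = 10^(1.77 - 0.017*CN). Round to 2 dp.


delay = 10^(1.77 - 0.017*CN)
Exponent = 1.77 - 0.017*38.3 = 1.1189
delay = 10^1.1189 = 13.15 ms


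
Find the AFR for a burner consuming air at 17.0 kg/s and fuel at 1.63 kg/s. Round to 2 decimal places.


AFR = m_air / m_fuel
AFR = 17.0 / 1.63 = 10.43


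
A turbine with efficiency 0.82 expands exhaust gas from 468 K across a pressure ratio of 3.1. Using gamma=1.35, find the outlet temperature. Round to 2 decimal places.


T_out = T_in * (1 - eta * (1 - PR^(-(gamma-1)/gamma)))
Exponent = -(1.35-1)/1.35 = -0.25925926
PR^exp = 3.1^(-0.25925926) = 0.74577862
Factor = 1 - 0.82*(1 - 0.74577862) = 0.79153847
T_out = 468 * 0.79153847 = 370.44 K


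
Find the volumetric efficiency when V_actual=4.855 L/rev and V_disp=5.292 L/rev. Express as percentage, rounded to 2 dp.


eta_v = (V_actual / V_disp) * 100
Ratio = 4.855 / 5.292 = 0.9174
eta_v = 0.9174 * 100 = 91.74%


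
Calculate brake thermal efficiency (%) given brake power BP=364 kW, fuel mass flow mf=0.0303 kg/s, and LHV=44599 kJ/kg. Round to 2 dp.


eta_BTE = (BP / (mf * LHV)) * 100
Denominator = 0.0303 * 44599 = 1351.3497 kW
eta_BTE = (364 / 1351.3497) * 100 = 26.94%


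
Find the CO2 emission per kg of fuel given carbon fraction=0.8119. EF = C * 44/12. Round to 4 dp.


EF = C_frac * (M_CO2 / M_C)
EF = 0.8119 * (44/12)
EF = 0.8119 * 3.666667 = 2.9770 kg_CO2/kg_fuel


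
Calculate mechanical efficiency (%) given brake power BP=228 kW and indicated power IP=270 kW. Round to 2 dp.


eta_mech = (BP / IP) * 100
Ratio = 228 / 270 = 0.8444
eta_mech = 0.8444 * 100 = 84.44%


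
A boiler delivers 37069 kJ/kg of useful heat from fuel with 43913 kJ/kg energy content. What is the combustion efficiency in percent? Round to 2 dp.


Efficiency = (Q_useful / Q_fuel) * 100
Efficiency = (37069 / 43913) * 100
Efficiency = 0.8441 * 100 = 84.41%


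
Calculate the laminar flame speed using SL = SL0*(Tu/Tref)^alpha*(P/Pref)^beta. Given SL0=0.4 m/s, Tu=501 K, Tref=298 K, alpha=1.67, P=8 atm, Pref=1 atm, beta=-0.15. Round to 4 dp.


SL = SL0 * (Tu/Tref)^alpha * (P/Pref)^beta
T ratio = 501/298 = 1.68120805
(T ratio)^alpha = 1.68120805^1.67 = 2.381156
(P/Pref)^beta = 8^(-0.15) = 0.732043
SL = 0.4 * 2.381156 * 0.732043 = 0.6972 m/s


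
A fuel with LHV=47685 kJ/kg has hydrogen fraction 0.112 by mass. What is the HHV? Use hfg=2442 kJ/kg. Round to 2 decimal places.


HHV = LHV + hfg * 9 * H
Water addition = 2442 * 9 * 0.112 = 2461.536 kJ/kg
HHV = 47685 + 2461.536 = 50146.54 kJ/kg


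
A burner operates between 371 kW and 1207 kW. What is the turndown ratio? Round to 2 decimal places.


TDR = Q_max / Q_min
TDR = 1207 / 371 = 3.25


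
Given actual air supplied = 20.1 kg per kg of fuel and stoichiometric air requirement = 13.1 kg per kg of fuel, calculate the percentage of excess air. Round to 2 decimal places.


Excess air = actual - stoichiometric = 20.1 - 13.1 = 7.00 kg/kg fuel
Excess air % = (excess / stoich) * 100 = (7.00 / 13.1) * 100 = 53.44%


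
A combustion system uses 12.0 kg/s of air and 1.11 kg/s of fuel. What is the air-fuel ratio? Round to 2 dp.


AFR = m_air / m_fuel
AFR = 12.0 / 1.11 = 10.81


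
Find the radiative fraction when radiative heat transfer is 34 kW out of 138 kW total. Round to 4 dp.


f_rad = Q_rad / Q_total
f_rad = 34 / 138 = 0.2464


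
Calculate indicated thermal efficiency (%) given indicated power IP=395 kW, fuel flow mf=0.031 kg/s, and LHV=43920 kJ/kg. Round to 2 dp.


eta_ith = (IP / (mf * LHV)) * 100
Denominator = 0.031 * 43920 = 1361.5200 kW
eta_ith = (395 / 1361.5200) * 100 = 29.01%


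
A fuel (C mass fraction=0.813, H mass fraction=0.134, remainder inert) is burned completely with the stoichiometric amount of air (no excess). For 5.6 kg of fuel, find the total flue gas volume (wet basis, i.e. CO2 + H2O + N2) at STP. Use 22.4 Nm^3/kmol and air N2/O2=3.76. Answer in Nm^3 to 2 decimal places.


Per kg fuel: CO2 = (C/12 kmol)*22.4 = (0.813/12)*22.4 = 1.51760 Nm^3
Per kg fuel: H2O = (H/2 kmol)*22.4 = (0.134/2)*22.4 = 1.50080 Nm^3
O2 needed per kg fuel = C/12 + H/4 = 0.813/12 + 0.134/4 = 0.10125000 kmol
Per kg fuel: N2 = O2*3.76*22.4 = 0.10125000*3.76*22.4 = 8.52768 Nm^3
Total per kg = 1.51760 + 1.50080 + 8.52768 = 11.54608 Nm^3
Total = 11.54608 * 5.6 = 64.66 Nm^3


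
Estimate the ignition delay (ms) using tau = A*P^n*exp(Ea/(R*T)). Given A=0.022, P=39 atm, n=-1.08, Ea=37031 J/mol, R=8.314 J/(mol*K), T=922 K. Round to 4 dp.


tau = A * P^n * exp(Ea/(R*T))
P^n = 39^(-1.08) = 0.01912715
Ea/(R*T) = 37031/(8.314*922) = 4.830861
exp(Ea/(R*T)) = 125.318754
tau = 0.022 * 0.01912715 * 125.318754 = 0.0527 ms


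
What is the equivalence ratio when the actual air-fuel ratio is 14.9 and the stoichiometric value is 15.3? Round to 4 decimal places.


phi = AFR_stoich / AFR_actual
phi = 15.3 / 14.9 = 1.0268


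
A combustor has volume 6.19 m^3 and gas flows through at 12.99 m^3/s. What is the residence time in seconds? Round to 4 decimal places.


tau = V / Q_flow
tau = 6.19 / 12.99 = 0.4765 s


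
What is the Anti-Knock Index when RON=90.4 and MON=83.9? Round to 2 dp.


AKI = (RON + MON) / 2
AKI = (90.4 + 83.9) / 2
AKI = 174.3 / 2 = 87.15


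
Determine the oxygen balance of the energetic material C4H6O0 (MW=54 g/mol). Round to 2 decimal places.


OB = -1600 * (2C + H/2 - O) / MW
Inner = 2*4 + 6/2 - 0 = 11.00
OB = -1600 * 11.00 / 54 = -325.93%


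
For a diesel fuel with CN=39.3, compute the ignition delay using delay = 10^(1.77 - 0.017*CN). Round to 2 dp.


delay = 10^(1.77 - 0.017*CN)
Exponent = 1.77 - 0.017*39.3 = 1.1019
delay = 10^1.1019 = 12.64 ms


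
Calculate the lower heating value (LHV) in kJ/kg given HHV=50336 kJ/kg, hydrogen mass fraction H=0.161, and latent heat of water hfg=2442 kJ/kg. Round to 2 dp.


LHV = HHV - hfg * 9 * H
Water correction = 2442 * 9 * 0.161 = 3538.458 kJ/kg
LHV = 50336 - 3538.458 = 46797.54 kJ/kg


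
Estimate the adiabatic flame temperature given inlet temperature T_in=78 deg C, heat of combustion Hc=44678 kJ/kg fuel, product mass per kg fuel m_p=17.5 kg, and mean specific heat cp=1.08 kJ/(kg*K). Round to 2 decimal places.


T_ad = T_in + Hc / (m_p * cp)
Denominator = 17.5 * 1.08 = 18.9000
Temperature rise = 44678 / 18.9000 = 2363.92 K
T_ad = 78 + 2363.92 = 2441.92 deg C


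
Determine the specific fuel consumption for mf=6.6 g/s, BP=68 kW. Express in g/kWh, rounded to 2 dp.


SFC = (mf / BP) * 3600
Rate = 6.6 / 68 = 0.097059 g/(s*kW)
SFC = 0.097059 * 3600 = 349.41 g/kWh


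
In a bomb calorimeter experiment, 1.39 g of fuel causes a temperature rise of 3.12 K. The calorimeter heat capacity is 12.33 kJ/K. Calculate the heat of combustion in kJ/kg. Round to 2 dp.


Hc = C_cal * delta_T / m_fuel
Q_released = 12.33 * 3.12 = 38.4696 kJ
m_fuel = 1.39 g = 1.39/1000 kg = 0.001390 kg
Hc = 38.4696 / 0.001390 = 27675.97 kJ/kg


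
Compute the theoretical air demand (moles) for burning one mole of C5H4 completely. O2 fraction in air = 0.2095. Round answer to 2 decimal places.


Balanced combustion: C5H4 + 6 O2 -> 5 CO2 + 2 H2O
O2 needed = C + H/4 = 5 + 4/4 = 6.00 moles
Air moles = O2 / 0.2095 = 6.00 / 0.2095 = 28.64 moles air


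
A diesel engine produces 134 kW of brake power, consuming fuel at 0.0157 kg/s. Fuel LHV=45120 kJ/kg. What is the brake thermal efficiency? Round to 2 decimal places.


eta_BTE = (BP / (mf * LHV)) * 100
Denominator = 0.0157 * 45120 = 708.3840 kW
eta_BTE = (134 / 708.3840) * 100 = 18.92%


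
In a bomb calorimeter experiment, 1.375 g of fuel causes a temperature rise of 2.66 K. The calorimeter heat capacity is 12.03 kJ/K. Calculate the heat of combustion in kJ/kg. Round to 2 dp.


Hc = C_cal * delta_T / m_fuel
Q_released = 12.03 * 2.66 = 31.9998 kJ
m_fuel = 1.375 g = 1.375/1000 kg = 0.001375 kg
Hc = 31.9998 / 0.001375 = 23272.58 kJ/kg


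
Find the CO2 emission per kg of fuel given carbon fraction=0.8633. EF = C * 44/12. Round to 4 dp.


EF = C_frac * (M_CO2 / M_C)
EF = 0.8633 * (44/12)
EF = 0.8633 * 3.666667 = 3.1654 kg_CO2/kg_fuel


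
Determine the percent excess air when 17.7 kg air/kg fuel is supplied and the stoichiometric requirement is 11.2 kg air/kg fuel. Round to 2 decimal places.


Excess air = actual - stoichiometric = 17.7 - 11.2 = 6.50 kg/kg fuel
Excess air % = (excess / stoich) * 100 = (6.50 / 11.2) * 100 = 58.04%


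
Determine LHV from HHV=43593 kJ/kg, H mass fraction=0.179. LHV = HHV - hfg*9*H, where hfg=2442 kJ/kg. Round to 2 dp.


LHV = HHV - hfg * 9 * H
Water correction = 2442 * 9 * 0.179 = 3934.062 kJ/kg
LHV = 43593 - 3934.062 = 39658.94 kJ/kg


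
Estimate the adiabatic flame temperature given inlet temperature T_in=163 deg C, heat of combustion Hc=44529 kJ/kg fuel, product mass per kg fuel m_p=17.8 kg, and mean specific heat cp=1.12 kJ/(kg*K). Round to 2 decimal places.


T_ad = T_in + Hc / (m_p * cp)
Denominator = 17.8 * 1.12 = 19.9360
Temperature rise = 44529 / 19.9360 = 2233.60 K
T_ad = 163 + 2233.60 = 2396.60 deg C


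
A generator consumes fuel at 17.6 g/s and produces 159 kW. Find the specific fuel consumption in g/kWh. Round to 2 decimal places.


SFC = (mf / BP) * 3600
Rate = 17.6 / 159 = 0.110692 g/(s*kW)
SFC = 0.110692 * 3600 = 398.49 g/kWh


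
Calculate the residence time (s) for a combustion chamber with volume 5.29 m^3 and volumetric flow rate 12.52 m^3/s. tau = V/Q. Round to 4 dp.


tau = V / Q_flow
tau = 5.29 / 12.52 = 0.4225 s


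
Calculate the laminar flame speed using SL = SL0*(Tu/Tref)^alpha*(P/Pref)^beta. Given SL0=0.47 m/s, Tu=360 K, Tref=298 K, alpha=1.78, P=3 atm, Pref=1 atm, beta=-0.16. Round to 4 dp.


SL = SL0 * (Tu/Tref)^alpha * (P/Pref)^beta
T ratio = 360/298 = 1.20805369
(T ratio)^alpha = 1.20805369^1.78 = 1.399953
(P/Pref)^beta = 3^(-0.16) = 0.838804
SL = 0.47 * 1.399953 * 0.838804 = 0.5519 m/s


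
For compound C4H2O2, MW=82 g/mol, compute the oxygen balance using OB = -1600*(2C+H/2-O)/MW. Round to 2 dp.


OB = -1600 * (2C + H/2 - O) / MW
Inner = 2*4 + 2/2 - 2 = 7.00
OB = -1600 * 7.00 / 82 = -136.59%


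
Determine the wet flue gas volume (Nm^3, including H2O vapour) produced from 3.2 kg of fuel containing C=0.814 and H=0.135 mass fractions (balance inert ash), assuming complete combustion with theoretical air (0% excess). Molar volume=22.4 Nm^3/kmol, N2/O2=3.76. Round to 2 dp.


Per kg fuel: CO2 = (C/12 kmol)*22.4 = (0.814/12)*22.4 = 1.51947 Nm^3
Per kg fuel: H2O = (H/2 kmol)*22.4 = (0.135/2)*22.4 = 1.51200 Nm^3
O2 needed per kg fuel = C/12 + H/4 = 0.814/12 + 0.135/4 = 0.10158333 kmol
Per kg fuel: N2 = O2*3.76*22.4 = 0.10158333*3.76*22.4 = 8.55575 Nm^3
Total per kg = 1.51947 + 1.51200 + 8.55575 = 11.58722 Nm^3
Total = 11.58722 * 3.2 = 37.08 Nm^3


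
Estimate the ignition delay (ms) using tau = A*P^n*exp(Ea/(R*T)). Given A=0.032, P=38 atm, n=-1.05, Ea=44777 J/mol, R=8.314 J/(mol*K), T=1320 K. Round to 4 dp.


tau = A * P^n * exp(Ea/(R*T))
P^n = 38^(-1.05) = 0.02193953
Ea/(R*T) = 44777/(8.314*1320) = 4.080102
exp(Ea/(R*T)) = 59.151515
tau = 0.032 * 0.02193953 * 59.151515 = 0.0415 ms


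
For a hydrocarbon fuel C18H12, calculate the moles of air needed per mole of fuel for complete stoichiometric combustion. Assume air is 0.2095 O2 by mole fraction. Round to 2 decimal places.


Balanced combustion: C18H12 + 21 O2 -> 18 CO2 + 6 H2O
O2 needed = C + H/4 = 18 + 12/4 = 21.00 moles
Air moles = O2 / 0.2095 = 21.00 / 0.2095 = 100.24 moles air


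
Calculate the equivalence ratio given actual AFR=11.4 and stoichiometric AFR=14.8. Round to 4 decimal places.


phi = AFR_stoich / AFR_actual
phi = 14.8 / 11.4 = 1.2982


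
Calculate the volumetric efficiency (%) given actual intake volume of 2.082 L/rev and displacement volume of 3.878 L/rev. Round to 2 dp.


eta_v = (V_actual / V_disp) * 100
Ratio = 2.082 / 3.878 = 0.5369
eta_v = 0.5369 * 100 = 53.69%


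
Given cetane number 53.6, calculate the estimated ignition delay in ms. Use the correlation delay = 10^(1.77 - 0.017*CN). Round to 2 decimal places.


delay = 10^(1.77 - 0.017*CN)
Exponent = 1.77 - 0.017*53.6 = 0.8588
delay = 10^0.8588 = 7.22 ms


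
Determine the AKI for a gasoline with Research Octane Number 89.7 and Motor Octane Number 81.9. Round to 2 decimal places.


AKI = (RON + MON) / 2
AKI = (89.7 + 81.9) / 2
AKI = 171.6 / 2 = 85.80


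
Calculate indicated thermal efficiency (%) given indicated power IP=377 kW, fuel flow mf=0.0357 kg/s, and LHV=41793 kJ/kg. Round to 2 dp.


eta_ith = (IP / (mf * LHV)) * 100
Denominator = 0.0357 * 41793 = 1492.0101 kW
eta_ith = (377 / 1492.0101) * 100 = 25.27%


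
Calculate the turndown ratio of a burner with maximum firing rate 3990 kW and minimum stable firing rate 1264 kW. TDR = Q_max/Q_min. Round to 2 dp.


TDR = Q_max / Q_min
TDR = 3990 / 1264 = 3.16


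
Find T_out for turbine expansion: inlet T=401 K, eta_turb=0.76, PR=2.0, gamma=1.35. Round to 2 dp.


T_out = T_in * (1 - eta * (1 - PR^(-(gamma-1)/gamma)))
Exponent = -(1.35-1)/1.35 = -0.25925926
PR^exp = 2.0^(-0.25925926) = 0.83551680
Factor = 1 - 0.76*(1 - 0.83551680) = 0.87499277
T_out = 401 * 0.87499277 = 350.87 K


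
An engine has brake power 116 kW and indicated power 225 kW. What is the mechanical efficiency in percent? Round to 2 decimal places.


eta_mech = (BP / IP) * 100
Ratio = 116 / 225 = 0.5156
eta_mech = 0.5156 * 100 = 51.56%


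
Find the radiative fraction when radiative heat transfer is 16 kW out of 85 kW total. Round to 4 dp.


f_rad = Q_rad / Q_total
f_rad = 16 / 85 = 0.1882


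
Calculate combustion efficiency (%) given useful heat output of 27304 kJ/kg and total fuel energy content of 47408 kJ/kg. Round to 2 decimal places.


Efficiency = (Q_useful / Q_fuel) * 100
Efficiency = (27304 / 47408) * 100
Efficiency = 0.5759 * 100 = 57.59%


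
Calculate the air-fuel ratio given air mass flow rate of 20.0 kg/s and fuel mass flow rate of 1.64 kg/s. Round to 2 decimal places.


AFR = m_air / m_fuel
AFR = 20.0 / 1.64 = 12.20


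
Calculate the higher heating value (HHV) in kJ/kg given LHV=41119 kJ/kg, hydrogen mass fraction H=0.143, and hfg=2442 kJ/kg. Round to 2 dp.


HHV = LHV + hfg * 9 * H
Water addition = 2442 * 9 * 0.143 = 3142.854 kJ/kg
HHV = 41119 + 3142.854 = 44261.85 kJ/kg


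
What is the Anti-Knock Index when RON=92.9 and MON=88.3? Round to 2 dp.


AKI = (RON + MON) / 2
AKI = (92.9 + 88.3) / 2
AKI = 181.2 / 2 = 90.60


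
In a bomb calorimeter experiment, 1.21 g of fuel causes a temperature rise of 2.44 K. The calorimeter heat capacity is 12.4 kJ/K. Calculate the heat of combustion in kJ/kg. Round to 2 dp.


Hc = C_cal * delta_T / m_fuel
Q_released = 12.4 * 2.44 = 30.2560 kJ
m_fuel = 1.21 g = 1.21/1000 kg = 0.001210 kg
Hc = 30.2560 / 0.001210 = 25004.96 kJ/kg


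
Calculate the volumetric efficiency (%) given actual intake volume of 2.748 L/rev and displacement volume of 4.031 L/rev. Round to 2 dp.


eta_v = (V_actual / V_disp) * 100
Ratio = 2.748 / 4.031 = 0.6817
eta_v = 0.6817 * 100 = 68.17%


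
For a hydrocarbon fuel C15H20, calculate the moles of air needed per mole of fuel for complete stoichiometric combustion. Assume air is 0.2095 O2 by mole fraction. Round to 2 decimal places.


Balanced combustion: C15H20 + 20 O2 -> 15 CO2 + 10 H2O
O2 needed = C + H/4 = 15 + 20/4 = 20.00 moles
Air moles = O2 / 0.2095 = 20.00 / 0.2095 = 95.47 moles air


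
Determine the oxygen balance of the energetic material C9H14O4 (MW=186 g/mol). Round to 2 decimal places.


OB = -1600 * (2C + H/2 - O) / MW
Inner = 2*9 + 14/2 - 4 = 21.00
OB = -1600 * 21.00 / 186 = -180.65%


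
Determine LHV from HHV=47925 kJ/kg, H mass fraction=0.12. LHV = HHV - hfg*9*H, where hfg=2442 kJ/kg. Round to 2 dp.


LHV = HHV - hfg * 9 * H
Water correction = 2442 * 9 * 0.12 = 2637.360 kJ/kg
LHV = 47925 - 2637.360 = 45287.64 kJ/kg


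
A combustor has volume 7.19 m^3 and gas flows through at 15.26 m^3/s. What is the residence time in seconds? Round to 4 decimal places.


tau = V / Q_flow
tau = 7.19 / 15.26 = 0.4712 s


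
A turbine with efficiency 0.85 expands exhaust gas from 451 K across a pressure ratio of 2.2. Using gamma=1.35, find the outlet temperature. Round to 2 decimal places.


T_out = T_in * (1 - eta * (1 - PR^(-(gamma-1)/gamma)))
Exponent = -(1.35-1)/1.35 = -0.25925926
PR^exp = 2.2^(-0.25925926) = 0.81512413
Factor = 1 - 0.85*(1 - 0.81512413) = 0.84285551
T_out = 451 * 0.84285551 = 380.13 K


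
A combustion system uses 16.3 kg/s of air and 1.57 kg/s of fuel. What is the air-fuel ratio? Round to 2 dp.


AFR = m_air / m_fuel
AFR = 16.3 / 1.57 = 10.38


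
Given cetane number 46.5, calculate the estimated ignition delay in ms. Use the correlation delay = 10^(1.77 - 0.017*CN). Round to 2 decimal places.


delay = 10^(1.77 - 0.017*CN)
Exponent = 1.77 - 0.017*46.5 = 0.9795
delay = 10^0.9795 = 9.54 ms


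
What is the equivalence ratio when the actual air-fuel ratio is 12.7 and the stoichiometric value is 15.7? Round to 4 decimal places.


phi = AFR_stoich / AFR_actual
phi = 15.7 / 12.7 = 1.2362


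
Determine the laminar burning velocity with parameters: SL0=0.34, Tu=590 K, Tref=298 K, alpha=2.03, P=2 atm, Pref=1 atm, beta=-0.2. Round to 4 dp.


SL = SL0 * (Tu/Tref)^alpha * (P/Pref)^beta
T ratio = 590/298 = 1.97986577
(T ratio)^alpha = 1.97986577^2.03 = 4.001019
(P/Pref)^beta = 2^(-0.2) = 0.870551
SL = 0.34 * 4.001019 * 0.870551 = 1.1843 m/s


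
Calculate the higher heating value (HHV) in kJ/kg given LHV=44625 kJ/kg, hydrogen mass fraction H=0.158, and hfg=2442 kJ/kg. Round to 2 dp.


HHV = LHV + hfg * 9 * H
Water addition = 2442 * 9 * 0.158 = 3472.524 kJ/kg
HHV = 44625 + 3472.524 = 48097.52 kJ/kg


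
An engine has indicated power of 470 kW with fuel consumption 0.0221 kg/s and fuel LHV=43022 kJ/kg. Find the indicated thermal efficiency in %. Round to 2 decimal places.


eta_ith = (IP / (mf * LHV)) * 100
Denominator = 0.0221 * 43022 = 950.7862 kW
eta_ith = (470 / 950.7862) * 100 = 49.43%


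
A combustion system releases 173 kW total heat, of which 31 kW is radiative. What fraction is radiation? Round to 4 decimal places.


f_rad = Q_rad / Q_total
f_rad = 31 / 173 = 0.1792


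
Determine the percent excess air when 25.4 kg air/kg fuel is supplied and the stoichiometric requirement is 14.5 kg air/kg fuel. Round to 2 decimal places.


Excess air = actual - stoichiometric = 25.4 - 14.5 = 10.90 kg/kg fuel
Excess air % = (excess / stoich) * 100 = (10.90 / 14.5) * 100 = 75.17%


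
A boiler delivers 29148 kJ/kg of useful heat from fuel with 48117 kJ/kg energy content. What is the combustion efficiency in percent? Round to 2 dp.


Efficiency = (Q_useful / Q_fuel) * 100
Efficiency = (29148 / 48117) * 100
Efficiency = 0.6058 * 100 = 60.58%


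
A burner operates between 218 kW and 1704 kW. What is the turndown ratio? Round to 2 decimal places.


TDR = Q_max / Q_min
TDR = 1704 / 218 = 7.82


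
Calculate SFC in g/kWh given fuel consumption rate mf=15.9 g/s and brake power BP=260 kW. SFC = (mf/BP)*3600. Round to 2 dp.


SFC = (mf / BP) * 3600
Rate = 15.9 / 260 = 0.061154 g/(s*kW)
SFC = 0.061154 * 3600 = 220.15 g/kWh


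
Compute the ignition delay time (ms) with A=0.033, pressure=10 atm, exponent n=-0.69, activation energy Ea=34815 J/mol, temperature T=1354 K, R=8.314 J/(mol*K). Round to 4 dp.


tau = A * P^n * exp(Ea/(R*T))
P^n = 10^(-0.69) = 0.20417379
Ea/(R*T) = 34815/(8.314*1354) = 3.092699
exp(Ea/(R*T)) = 22.036484
tau = 0.033 * 0.20417379 * 22.036484 = 0.1485 ms


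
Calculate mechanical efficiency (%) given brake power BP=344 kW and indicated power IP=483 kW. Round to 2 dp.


eta_mech = (BP / IP) * 100
Ratio = 344 / 483 = 0.7122
eta_mech = 0.7122 * 100 = 71.22%


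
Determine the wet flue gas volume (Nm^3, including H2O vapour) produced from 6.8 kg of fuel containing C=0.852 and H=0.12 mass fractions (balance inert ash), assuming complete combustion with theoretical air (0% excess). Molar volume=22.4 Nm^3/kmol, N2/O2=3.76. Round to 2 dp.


Per kg fuel: CO2 = (C/12 kmol)*22.4 = (0.852/12)*22.4 = 1.59040 Nm^3
Per kg fuel: H2O = (H/2 kmol)*22.4 = (0.12/2)*22.4 = 1.34400 Nm^3
O2 needed per kg fuel = C/12 + H/4 = 0.852/12 + 0.12/4 = 0.10100000 kmol
Per kg fuel: N2 = O2*3.76*22.4 = 0.10100000*3.76*22.4 = 8.50662 Nm^3
Total per kg = 1.59040 + 1.34400 + 8.50662 = 11.44102 Nm^3
Total = 11.44102 * 6.8 = 77.80 Nm^3


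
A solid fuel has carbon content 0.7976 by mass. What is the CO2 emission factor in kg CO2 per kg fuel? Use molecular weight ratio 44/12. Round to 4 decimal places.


EF = C_frac * (M_CO2 / M_C)
EF = 0.7976 * (44/12)
EF = 0.7976 * 3.666667 = 2.9245 kg_CO2/kg_fuel


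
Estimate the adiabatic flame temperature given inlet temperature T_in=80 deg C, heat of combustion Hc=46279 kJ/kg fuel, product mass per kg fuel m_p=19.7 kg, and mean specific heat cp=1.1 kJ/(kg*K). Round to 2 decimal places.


T_ad = T_in + Hc / (m_p * cp)
Denominator = 19.7 * 1.1 = 21.6700
Temperature rise = 46279 / 21.6700 = 2135.63 K
T_ad = 80 + 2135.63 = 2215.63 deg C


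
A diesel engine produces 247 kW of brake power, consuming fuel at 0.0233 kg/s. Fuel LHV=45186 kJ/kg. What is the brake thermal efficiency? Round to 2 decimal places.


eta_BTE = (BP / (mf * LHV)) * 100
Denominator = 0.0233 * 45186 = 1052.8338 kW
eta_BTE = (247 / 1052.8338) * 100 = 23.46%


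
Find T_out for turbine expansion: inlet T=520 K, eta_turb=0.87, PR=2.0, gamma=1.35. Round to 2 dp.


T_out = T_in * (1 - eta * (1 - PR^(-(gamma-1)/gamma)))
Exponent = -(1.35-1)/1.35 = -0.25925926
PR^exp = 2.0^(-0.25925926) = 0.83551680
Factor = 1 - 0.87*(1 - 0.83551680) = 0.85689962
T_out = 520 * 0.85689962 = 445.59 K


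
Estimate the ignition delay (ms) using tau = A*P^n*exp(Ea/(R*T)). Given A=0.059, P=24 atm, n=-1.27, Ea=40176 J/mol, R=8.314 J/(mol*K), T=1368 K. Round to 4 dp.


tau = A * P^n * exp(Ea/(R*T))
P^n = 24^(-1.27) = 0.01766574
Ea/(R*T) = 40176/(8.314*1368) = 3.532406
exp(Ea/(R*T)) = 34.206159
tau = 0.059 * 0.01766574 * 34.206159 = 0.0357 ms


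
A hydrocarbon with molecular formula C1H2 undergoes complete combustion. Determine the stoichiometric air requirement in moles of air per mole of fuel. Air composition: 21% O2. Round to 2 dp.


Balanced combustion: C1H2 + 1.5 O2 -> 1 CO2 + 1 H2O
O2 needed = C + H/4 = 1 + 2/4 = 1.50 moles
Air moles = O2 / 0.21 = 1.50 / 0.21 = 7.14 moles air


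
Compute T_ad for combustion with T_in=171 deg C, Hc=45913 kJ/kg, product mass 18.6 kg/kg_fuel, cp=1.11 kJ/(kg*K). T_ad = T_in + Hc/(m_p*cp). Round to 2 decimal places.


T_ad = T_in + Hc / (m_p * cp)
Denominator = 18.6 * 1.11 = 20.6460
Temperature rise = 45913 / 20.6460 = 2223.82 K
T_ad = 171 + 2223.82 = 2394.82 deg C


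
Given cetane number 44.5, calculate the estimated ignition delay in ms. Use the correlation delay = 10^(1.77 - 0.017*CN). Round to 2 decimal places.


delay = 10^(1.77 - 0.017*CN)
Exponent = 1.77 - 0.017*44.5 = 1.0135
delay = 10^1.0135 = 10.32 ms


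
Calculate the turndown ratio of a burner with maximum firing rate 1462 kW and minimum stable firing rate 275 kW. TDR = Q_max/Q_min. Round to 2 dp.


TDR = Q_max / Q_min
TDR = 1462 / 275 = 5.32


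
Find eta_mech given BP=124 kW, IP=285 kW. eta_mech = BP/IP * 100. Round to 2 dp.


eta_mech = (BP / IP) * 100
Ratio = 124 / 285 = 0.4351
eta_mech = 0.4351 * 100 = 43.51%


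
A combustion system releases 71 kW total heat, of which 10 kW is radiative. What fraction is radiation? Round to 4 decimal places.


f_rad = Q_rad / Q_total
f_rad = 10 / 71 = 0.1408


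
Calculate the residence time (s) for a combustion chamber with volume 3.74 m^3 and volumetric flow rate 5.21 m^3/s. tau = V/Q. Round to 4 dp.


tau = V / Q_flow
tau = 3.74 / 5.21 = 0.7179 s


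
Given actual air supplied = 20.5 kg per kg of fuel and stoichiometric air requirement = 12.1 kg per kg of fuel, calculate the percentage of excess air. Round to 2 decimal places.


Excess air = actual - stoichiometric = 20.5 - 12.1 = 8.40 kg/kg fuel
Excess air % = (excess / stoich) * 100 = (8.40 / 12.1) * 100 = 69.42%


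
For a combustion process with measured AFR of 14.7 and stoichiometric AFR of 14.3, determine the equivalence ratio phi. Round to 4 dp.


phi = AFR_stoich / AFR_actual
phi = 14.3 / 14.7 = 0.9728


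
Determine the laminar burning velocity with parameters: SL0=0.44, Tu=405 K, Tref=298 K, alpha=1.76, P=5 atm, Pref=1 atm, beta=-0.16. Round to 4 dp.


SL = SL0 * (Tu/Tref)^alpha * (P/Pref)^beta
T ratio = 405/298 = 1.35906040
(T ratio)^alpha = 1.35906040^1.76 = 1.715933
(P/Pref)^beta = 5^(-0.16) = 0.772974
SL = 0.44 * 1.715933 * 0.772974 = 0.5836 m/s
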